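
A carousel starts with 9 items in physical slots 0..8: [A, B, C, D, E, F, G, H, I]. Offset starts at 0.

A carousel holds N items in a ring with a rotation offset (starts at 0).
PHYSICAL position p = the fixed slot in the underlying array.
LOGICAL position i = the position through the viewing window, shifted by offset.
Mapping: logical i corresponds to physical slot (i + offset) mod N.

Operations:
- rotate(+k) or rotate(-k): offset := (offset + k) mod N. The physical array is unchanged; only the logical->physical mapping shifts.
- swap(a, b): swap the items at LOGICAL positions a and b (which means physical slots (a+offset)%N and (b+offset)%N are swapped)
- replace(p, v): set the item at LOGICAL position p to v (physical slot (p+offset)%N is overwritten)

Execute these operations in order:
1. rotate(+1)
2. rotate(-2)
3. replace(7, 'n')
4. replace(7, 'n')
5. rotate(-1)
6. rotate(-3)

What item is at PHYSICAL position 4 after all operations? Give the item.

Answer: E

Derivation:
After op 1 (rotate(+1)): offset=1, physical=[A,B,C,D,E,F,G,H,I], logical=[B,C,D,E,F,G,H,I,A]
After op 2 (rotate(-2)): offset=8, physical=[A,B,C,D,E,F,G,H,I], logical=[I,A,B,C,D,E,F,G,H]
After op 3 (replace(7, 'n')): offset=8, physical=[A,B,C,D,E,F,n,H,I], logical=[I,A,B,C,D,E,F,n,H]
After op 4 (replace(7, 'n')): offset=8, physical=[A,B,C,D,E,F,n,H,I], logical=[I,A,B,C,D,E,F,n,H]
After op 5 (rotate(-1)): offset=7, physical=[A,B,C,D,E,F,n,H,I], logical=[H,I,A,B,C,D,E,F,n]
After op 6 (rotate(-3)): offset=4, physical=[A,B,C,D,E,F,n,H,I], logical=[E,F,n,H,I,A,B,C,D]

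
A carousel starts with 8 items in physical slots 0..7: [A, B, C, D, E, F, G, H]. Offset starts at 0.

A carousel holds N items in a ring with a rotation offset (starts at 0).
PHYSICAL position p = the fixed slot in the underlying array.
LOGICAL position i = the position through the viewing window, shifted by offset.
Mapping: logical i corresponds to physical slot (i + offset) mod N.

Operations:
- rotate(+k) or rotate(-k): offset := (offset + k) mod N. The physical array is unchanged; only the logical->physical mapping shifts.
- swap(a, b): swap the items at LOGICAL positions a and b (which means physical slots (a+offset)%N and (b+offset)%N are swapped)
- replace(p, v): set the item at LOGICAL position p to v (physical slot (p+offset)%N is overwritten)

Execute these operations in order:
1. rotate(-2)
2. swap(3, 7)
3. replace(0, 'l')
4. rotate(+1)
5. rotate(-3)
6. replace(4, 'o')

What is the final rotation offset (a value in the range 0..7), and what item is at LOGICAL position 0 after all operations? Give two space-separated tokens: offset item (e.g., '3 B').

Answer: 4 E

Derivation:
After op 1 (rotate(-2)): offset=6, physical=[A,B,C,D,E,F,G,H], logical=[G,H,A,B,C,D,E,F]
After op 2 (swap(3, 7)): offset=6, physical=[A,F,C,D,E,B,G,H], logical=[G,H,A,F,C,D,E,B]
After op 3 (replace(0, 'l')): offset=6, physical=[A,F,C,D,E,B,l,H], logical=[l,H,A,F,C,D,E,B]
After op 4 (rotate(+1)): offset=7, physical=[A,F,C,D,E,B,l,H], logical=[H,A,F,C,D,E,B,l]
After op 5 (rotate(-3)): offset=4, physical=[A,F,C,D,E,B,l,H], logical=[E,B,l,H,A,F,C,D]
After op 6 (replace(4, 'o')): offset=4, physical=[o,F,C,D,E,B,l,H], logical=[E,B,l,H,o,F,C,D]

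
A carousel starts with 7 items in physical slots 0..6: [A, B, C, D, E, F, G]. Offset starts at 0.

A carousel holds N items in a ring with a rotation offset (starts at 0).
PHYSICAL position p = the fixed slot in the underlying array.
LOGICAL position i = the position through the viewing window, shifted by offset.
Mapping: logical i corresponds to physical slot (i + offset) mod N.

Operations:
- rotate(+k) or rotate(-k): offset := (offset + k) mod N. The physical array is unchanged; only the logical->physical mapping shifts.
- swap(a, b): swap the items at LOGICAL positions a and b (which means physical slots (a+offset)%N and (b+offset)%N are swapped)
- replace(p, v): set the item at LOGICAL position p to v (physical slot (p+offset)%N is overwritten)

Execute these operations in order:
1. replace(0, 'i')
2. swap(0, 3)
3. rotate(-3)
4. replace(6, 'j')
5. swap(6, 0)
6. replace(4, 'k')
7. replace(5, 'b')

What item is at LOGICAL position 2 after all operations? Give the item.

After op 1 (replace(0, 'i')): offset=0, physical=[i,B,C,D,E,F,G], logical=[i,B,C,D,E,F,G]
After op 2 (swap(0, 3)): offset=0, physical=[D,B,C,i,E,F,G], logical=[D,B,C,i,E,F,G]
After op 3 (rotate(-3)): offset=4, physical=[D,B,C,i,E,F,G], logical=[E,F,G,D,B,C,i]
After op 4 (replace(6, 'j')): offset=4, physical=[D,B,C,j,E,F,G], logical=[E,F,G,D,B,C,j]
After op 5 (swap(6, 0)): offset=4, physical=[D,B,C,E,j,F,G], logical=[j,F,G,D,B,C,E]
After op 6 (replace(4, 'k')): offset=4, physical=[D,k,C,E,j,F,G], logical=[j,F,G,D,k,C,E]
After op 7 (replace(5, 'b')): offset=4, physical=[D,k,b,E,j,F,G], logical=[j,F,G,D,k,b,E]

Answer: G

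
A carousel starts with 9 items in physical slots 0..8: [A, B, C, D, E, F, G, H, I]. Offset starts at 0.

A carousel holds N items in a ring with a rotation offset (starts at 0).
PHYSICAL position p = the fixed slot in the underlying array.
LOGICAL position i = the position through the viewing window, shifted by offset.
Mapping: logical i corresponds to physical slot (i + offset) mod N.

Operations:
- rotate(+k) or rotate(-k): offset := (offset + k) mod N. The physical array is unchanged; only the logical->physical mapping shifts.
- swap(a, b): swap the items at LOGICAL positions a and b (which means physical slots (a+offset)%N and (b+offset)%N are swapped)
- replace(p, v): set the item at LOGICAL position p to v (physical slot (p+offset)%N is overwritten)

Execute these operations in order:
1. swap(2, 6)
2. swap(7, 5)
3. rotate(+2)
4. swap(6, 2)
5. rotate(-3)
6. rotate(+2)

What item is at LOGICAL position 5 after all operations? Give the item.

Answer: C

Derivation:
After op 1 (swap(2, 6)): offset=0, physical=[A,B,G,D,E,F,C,H,I], logical=[A,B,G,D,E,F,C,H,I]
After op 2 (swap(7, 5)): offset=0, physical=[A,B,G,D,E,H,C,F,I], logical=[A,B,G,D,E,H,C,F,I]
After op 3 (rotate(+2)): offset=2, physical=[A,B,G,D,E,H,C,F,I], logical=[G,D,E,H,C,F,I,A,B]
After op 4 (swap(6, 2)): offset=2, physical=[A,B,G,D,I,H,C,F,E], logical=[G,D,I,H,C,F,E,A,B]
After op 5 (rotate(-3)): offset=8, physical=[A,B,G,D,I,H,C,F,E], logical=[E,A,B,G,D,I,H,C,F]
After op 6 (rotate(+2)): offset=1, physical=[A,B,G,D,I,H,C,F,E], logical=[B,G,D,I,H,C,F,E,A]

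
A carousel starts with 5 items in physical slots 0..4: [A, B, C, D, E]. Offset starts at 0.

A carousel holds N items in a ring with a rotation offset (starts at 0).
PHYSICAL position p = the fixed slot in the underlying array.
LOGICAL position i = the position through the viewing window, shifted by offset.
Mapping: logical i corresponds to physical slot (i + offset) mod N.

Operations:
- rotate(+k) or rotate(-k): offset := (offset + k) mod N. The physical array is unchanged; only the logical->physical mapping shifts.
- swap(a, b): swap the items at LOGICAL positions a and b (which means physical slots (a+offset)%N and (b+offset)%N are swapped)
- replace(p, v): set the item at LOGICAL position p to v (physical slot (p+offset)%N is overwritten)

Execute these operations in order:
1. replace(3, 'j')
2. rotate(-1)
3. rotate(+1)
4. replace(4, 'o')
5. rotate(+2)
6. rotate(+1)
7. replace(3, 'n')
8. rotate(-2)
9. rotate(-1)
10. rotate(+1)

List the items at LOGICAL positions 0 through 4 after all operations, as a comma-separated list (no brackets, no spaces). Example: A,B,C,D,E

After op 1 (replace(3, 'j')): offset=0, physical=[A,B,C,j,E], logical=[A,B,C,j,E]
After op 2 (rotate(-1)): offset=4, physical=[A,B,C,j,E], logical=[E,A,B,C,j]
After op 3 (rotate(+1)): offset=0, physical=[A,B,C,j,E], logical=[A,B,C,j,E]
After op 4 (replace(4, 'o')): offset=0, physical=[A,B,C,j,o], logical=[A,B,C,j,o]
After op 5 (rotate(+2)): offset=2, physical=[A,B,C,j,o], logical=[C,j,o,A,B]
After op 6 (rotate(+1)): offset=3, physical=[A,B,C,j,o], logical=[j,o,A,B,C]
After op 7 (replace(3, 'n')): offset=3, physical=[A,n,C,j,o], logical=[j,o,A,n,C]
After op 8 (rotate(-2)): offset=1, physical=[A,n,C,j,o], logical=[n,C,j,o,A]
After op 9 (rotate(-1)): offset=0, physical=[A,n,C,j,o], logical=[A,n,C,j,o]
After op 10 (rotate(+1)): offset=1, physical=[A,n,C,j,o], logical=[n,C,j,o,A]

Answer: n,C,j,o,A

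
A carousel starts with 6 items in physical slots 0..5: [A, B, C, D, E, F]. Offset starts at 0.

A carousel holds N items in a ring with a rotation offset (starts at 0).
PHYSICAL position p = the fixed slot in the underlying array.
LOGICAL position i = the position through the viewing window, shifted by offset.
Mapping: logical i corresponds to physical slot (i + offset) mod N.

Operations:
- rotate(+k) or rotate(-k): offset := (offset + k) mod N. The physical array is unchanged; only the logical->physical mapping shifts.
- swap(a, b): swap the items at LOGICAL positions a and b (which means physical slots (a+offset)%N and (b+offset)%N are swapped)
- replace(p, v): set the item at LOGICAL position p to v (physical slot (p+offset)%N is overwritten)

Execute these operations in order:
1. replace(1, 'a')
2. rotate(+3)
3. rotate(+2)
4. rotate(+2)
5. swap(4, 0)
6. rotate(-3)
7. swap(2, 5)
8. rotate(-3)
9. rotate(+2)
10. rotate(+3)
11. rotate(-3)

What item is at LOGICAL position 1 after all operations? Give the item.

After op 1 (replace(1, 'a')): offset=0, physical=[A,a,C,D,E,F], logical=[A,a,C,D,E,F]
After op 2 (rotate(+3)): offset=3, physical=[A,a,C,D,E,F], logical=[D,E,F,A,a,C]
After op 3 (rotate(+2)): offset=5, physical=[A,a,C,D,E,F], logical=[F,A,a,C,D,E]
After op 4 (rotate(+2)): offset=1, physical=[A,a,C,D,E,F], logical=[a,C,D,E,F,A]
After op 5 (swap(4, 0)): offset=1, physical=[A,F,C,D,E,a], logical=[F,C,D,E,a,A]
After op 6 (rotate(-3)): offset=4, physical=[A,F,C,D,E,a], logical=[E,a,A,F,C,D]
After op 7 (swap(2, 5)): offset=4, physical=[D,F,C,A,E,a], logical=[E,a,D,F,C,A]
After op 8 (rotate(-3)): offset=1, physical=[D,F,C,A,E,a], logical=[F,C,A,E,a,D]
After op 9 (rotate(+2)): offset=3, physical=[D,F,C,A,E,a], logical=[A,E,a,D,F,C]
After op 10 (rotate(+3)): offset=0, physical=[D,F,C,A,E,a], logical=[D,F,C,A,E,a]
After op 11 (rotate(-3)): offset=3, physical=[D,F,C,A,E,a], logical=[A,E,a,D,F,C]

Answer: E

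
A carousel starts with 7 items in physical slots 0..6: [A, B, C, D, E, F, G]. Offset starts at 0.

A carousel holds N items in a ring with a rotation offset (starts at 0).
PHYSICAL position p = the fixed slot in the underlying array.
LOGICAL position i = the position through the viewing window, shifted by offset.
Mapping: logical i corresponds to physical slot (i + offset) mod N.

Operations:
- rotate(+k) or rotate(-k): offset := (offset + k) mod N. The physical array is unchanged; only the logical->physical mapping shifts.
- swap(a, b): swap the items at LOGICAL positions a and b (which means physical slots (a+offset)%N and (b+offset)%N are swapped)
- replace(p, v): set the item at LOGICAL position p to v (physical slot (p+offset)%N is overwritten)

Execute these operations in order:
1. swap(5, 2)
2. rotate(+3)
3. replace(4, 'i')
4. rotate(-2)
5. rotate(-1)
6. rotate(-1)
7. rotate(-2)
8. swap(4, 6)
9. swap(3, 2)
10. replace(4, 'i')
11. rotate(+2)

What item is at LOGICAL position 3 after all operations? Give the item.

Answer: F

Derivation:
After op 1 (swap(5, 2)): offset=0, physical=[A,B,F,D,E,C,G], logical=[A,B,F,D,E,C,G]
After op 2 (rotate(+3)): offset=3, physical=[A,B,F,D,E,C,G], logical=[D,E,C,G,A,B,F]
After op 3 (replace(4, 'i')): offset=3, physical=[i,B,F,D,E,C,G], logical=[D,E,C,G,i,B,F]
After op 4 (rotate(-2)): offset=1, physical=[i,B,F,D,E,C,G], logical=[B,F,D,E,C,G,i]
After op 5 (rotate(-1)): offset=0, physical=[i,B,F,D,E,C,G], logical=[i,B,F,D,E,C,G]
After op 6 (rotate(-1)): offset=6, physical=[i,B,F,D,E,C,G], logical=[G,i,B,F,D,E,C]
After op 7 (rotate(-2)): offset=4, physical=[i,B,F,D,E,C,G], logical=[E,C,G,i,B,F,D]
After op 8 (swap(4, 6)): offset=4, physical=[i,D,F,B,E,C,G], logical=[E,C,G,i,D,F,B]
After op 9 (swap(3, 2)): offset=4, physical=[G,D,F,B,E,C,i], logical=[E,C,i,G,D,F,B]
After op 10 (replace(4, 'i')): offset=4, physical=[G,i,F,B,E,C,i], logical=[E,C,i,G,i,F,B]
After op 11 (rotate(+2)): offset=6, physical=[G,i,F,B,E,C,i], logical=[i,G,i,F,B,E,C]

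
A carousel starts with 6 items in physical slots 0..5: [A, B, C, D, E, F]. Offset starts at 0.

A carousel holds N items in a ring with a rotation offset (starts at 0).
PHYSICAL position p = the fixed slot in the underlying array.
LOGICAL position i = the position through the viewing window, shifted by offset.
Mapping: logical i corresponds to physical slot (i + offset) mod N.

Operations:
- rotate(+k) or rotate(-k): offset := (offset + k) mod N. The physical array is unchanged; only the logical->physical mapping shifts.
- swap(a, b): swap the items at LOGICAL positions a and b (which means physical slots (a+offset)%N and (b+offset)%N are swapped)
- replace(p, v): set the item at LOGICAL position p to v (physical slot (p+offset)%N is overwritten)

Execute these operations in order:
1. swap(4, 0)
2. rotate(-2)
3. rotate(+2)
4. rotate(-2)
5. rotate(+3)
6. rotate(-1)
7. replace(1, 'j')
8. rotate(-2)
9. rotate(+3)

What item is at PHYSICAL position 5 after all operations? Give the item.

Answer: F

Derivation:
After op 1 (swap(4, 0)): offset=0, physical=[E,B,C,D,A,F], logical=[E,B,C,D,A,F]
After op 2 (rotate(-2)): offset=4, physical=[E,B,C,D,A,F], logical=[A,F,E,B,C,D]
After op 3 (rotate(+2)): offset=0, physical=[E,B,C,D,A,F], logical=[E,B,C,D,A,F]
After op 4 (rotate(-2)): offset=4, physical=[E,B,C,D,A,F], logical=[A,F,E,B,C,D]
After op 5 (rotate(+3)): offset=1, physical=[E,B,C,D,A,F], logical=[B,C,D,A,F,E]
After op 6 (rotate(-1)): offset=0, physical=[E,B,C,D,A,F], logical=[E,B,C,D,A,F]
After op 7 (replace(1, 'j')): offset=0, physical=[E,j,C,D,A,F], logical=[E,j,C,D,A,F]
After op 8 (rotate(-2)): offset=4, physical=[E,j,C,D,A,F], logical=[A,F,E,j,C,D]
After op 9 (rotate(+3)): offset=1, physical=[E,j,C,D,A,F], logical=[j,C,D,A,F,E]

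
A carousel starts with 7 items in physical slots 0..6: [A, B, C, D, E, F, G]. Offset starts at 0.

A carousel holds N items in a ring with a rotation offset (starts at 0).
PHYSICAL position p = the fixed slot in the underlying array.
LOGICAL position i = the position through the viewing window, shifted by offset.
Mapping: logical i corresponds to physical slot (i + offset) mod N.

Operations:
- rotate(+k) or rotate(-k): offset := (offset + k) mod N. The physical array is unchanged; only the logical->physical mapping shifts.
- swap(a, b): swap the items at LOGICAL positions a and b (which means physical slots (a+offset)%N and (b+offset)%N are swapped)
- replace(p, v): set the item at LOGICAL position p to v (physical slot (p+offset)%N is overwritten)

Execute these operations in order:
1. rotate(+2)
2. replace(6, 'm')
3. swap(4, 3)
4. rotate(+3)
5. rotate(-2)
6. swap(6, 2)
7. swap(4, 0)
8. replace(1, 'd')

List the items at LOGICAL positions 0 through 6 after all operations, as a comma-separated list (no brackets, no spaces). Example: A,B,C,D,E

Answer: A,d,C,F,D,m,G

Derivation:
After op 1 (rotate(+2)): offset=2, physical=[A,B,C,D,E,F,G], logical=[C,D,E,F,G,A,B]
After op 2 (replace(6, 'm')): offset=2, physical=[A,m,C,D,E,F,G], logical=[C,D,E,F,G,A,m]
After op 3 (swap(4, 3)): offset=2, physical=[A,m,C,D,E,G,F], logical=[C,D,E,G,F,A,m]
After op 4 (rotate(+3)): offset=5, physical=[A,m,C,D,E,G,F], logical=[G,F,A,m,C,D,E]
After op 5 (rotate(-2)): offset=3, physical=[A,m,C,D,E,G,F], logical=[D,E,G,F,A,m,C]
After op 6 (swap(6, 2)): offset=3, physical=[A,m,G,D,E,C,F], logical=[D,E,C,F,A,m,G]
After op 7 (swap(4, 0)): offset=3, physical=[D,m,G,A,E,C,F], logical=[A,E,C,F,D,m,G]
After op 8 (replace(1, 'd')): offset=3, physical=[D,m,G,A,d,C,F], logical=[A,d,C,F,D,m,G]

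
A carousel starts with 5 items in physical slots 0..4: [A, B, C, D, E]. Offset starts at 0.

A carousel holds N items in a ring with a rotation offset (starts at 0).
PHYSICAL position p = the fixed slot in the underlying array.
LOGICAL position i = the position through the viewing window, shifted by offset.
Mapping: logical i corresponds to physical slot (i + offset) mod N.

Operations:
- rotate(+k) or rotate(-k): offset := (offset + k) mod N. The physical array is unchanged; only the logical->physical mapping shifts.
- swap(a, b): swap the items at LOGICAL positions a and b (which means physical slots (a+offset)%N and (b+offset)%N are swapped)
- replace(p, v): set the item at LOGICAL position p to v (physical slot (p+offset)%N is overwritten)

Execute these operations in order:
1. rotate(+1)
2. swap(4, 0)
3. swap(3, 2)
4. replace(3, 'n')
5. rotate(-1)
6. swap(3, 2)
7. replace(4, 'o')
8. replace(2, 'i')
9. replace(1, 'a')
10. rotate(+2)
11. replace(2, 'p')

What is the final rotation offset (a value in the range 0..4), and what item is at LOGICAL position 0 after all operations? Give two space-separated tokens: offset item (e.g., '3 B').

Answer: 2 i

Derivation:
After op 1 (rotate(+1)): offset=1, physical=[A,B,C,D,E], logical=[B,C,D,E,A]
After op 2 (swap(4, 0)): offset=1, physical=[B,A,C,D,E], logical=[A,C,D,E,B]
After op 3 (swap(3, 2)): offset=1, physical=[B,A,C,E,D], logical=[A,C,E,D,B]
After op 4 (replace(3, 'n')): offset=1, physical=[B,A,C,E,n], logical=[A,C,E,n,B]
After op 5 (rotate(-1)): offset=0, physical=[B,A,C,E,n], logical=[B,A,C,E,n]
After op 6 (swap(3, 2)): offset=0, physical=[B,A,E,C,n], logical=[B,A,E,C,n]
After op 7 (replace(4, 'o')): offset=0, physical=[B,A,E,C,o], logical=[B,A,E,C,o]
After op 8 (replace(2, 'i')): offset=0, physical=[B,A,i,C,o], logical=[B,A,i,C,o]
After op 9 (replace(1, 'a')): offset=0, physical=[B,a,i,C,o], logical=[B,a,i,C,o]
After op 10 (rotate(+2)): offset=2, physical=[B,a,i,C,o], logical=[i,C,o,B,a]
After op 11 (replace(2, 'p')): offset=2, physical=[B,a,i,C,p], logical=[i,C,p,B,a]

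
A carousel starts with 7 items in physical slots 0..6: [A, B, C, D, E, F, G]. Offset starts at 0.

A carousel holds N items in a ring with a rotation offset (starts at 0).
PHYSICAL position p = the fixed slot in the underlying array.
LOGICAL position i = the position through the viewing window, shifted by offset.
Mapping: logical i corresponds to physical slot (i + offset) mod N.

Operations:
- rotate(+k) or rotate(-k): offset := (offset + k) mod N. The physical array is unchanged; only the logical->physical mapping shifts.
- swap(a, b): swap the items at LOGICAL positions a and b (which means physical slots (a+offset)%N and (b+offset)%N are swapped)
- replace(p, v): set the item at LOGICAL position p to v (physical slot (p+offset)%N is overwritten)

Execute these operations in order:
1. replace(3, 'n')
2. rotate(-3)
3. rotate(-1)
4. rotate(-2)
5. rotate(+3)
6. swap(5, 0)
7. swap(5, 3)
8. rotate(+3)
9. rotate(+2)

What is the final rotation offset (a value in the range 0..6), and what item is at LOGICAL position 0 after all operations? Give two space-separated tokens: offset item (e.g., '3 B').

After op 1 (replace(3, 'n')): offset=0, physical=[A,B,C,n,E,F,G], logical=[A,B,C,n,E,F,G]
After op 2 (rotate(-3)): offset=4, physical=[A,B,C,n,E,F,G], logical=[E,F,G,A,B,C,n]
After op 3 (rotate(-1)): offset=3, physical=[A,B,C,n,E,F,G], logical=[n,E,F,G,A,B,C]
After op 4 (rotate(-2)): offset=1, physical=[A,B,C,n,E,F,G], logical=[B,C,n,E,F,G,A]
After op 5 (rotate(+3)): offset=4, physical=[A,B,C,n,E,F,G], logical=[E,F,G,A,B,C,n]
After op 6 (swap(5, 0)): offset=4, physical=[A,B,E,n,C,F,G], logical=[C,F,G,A,B,E,n]
After op 7 (swap(5, 3)): offset=4, physical=[E,B,A,n,C,F,G], logical=[C,F,G,E,B,A,n]
After op 8 (rotate(+3)): offset=0, physical=[E,B,A,n,C,F,G], logical=[E,B,A,n,C,F,G]
After op 9 (rotate(+2)): offset=2, physical=[E,B,A,n,C,F,G], logical=[A,n,C,F,G,E,B]

Answer: 2 A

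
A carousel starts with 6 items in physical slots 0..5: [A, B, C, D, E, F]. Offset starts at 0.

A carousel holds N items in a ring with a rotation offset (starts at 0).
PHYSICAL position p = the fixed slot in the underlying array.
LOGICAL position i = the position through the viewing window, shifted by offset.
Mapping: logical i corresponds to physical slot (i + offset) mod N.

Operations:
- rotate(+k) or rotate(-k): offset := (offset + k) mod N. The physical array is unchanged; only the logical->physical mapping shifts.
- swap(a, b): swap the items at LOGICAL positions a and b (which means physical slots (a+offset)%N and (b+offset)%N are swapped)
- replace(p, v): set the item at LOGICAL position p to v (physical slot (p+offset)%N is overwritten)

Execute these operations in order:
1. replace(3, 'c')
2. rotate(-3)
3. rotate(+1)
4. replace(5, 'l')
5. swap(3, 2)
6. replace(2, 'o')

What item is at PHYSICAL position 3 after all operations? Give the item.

After op 1 (replace(3, 'c')): offset=0, physical=[A,B,C,c,E,F], logical=[A,B,C,c,E,F]
After op 2 (rotate(-3)): offset=3, physical=[A,B,C,c,E,F], logical=[c,E,F,A,B,C]
After op 3 (rotate(+1)): offset=4, physical=[A,B,C,c,E,F], logical=[E,F,A,B,C,c]
After op 4 (replace(5, 'l')): offset=4, physical=[A,B,C,l,E,F], logical=[E,F,A,B,C,l]
After op 5 (swap(3, 2)): offset=4, physical=[B,A,C,l,E,F], logical=[E,F,B,A,C,l]
After op 6 (replace(2, 'o')): offset=4, physical=[o,A,C,l,E,F], logical=[E,F,o,A,C,l]

Answer: l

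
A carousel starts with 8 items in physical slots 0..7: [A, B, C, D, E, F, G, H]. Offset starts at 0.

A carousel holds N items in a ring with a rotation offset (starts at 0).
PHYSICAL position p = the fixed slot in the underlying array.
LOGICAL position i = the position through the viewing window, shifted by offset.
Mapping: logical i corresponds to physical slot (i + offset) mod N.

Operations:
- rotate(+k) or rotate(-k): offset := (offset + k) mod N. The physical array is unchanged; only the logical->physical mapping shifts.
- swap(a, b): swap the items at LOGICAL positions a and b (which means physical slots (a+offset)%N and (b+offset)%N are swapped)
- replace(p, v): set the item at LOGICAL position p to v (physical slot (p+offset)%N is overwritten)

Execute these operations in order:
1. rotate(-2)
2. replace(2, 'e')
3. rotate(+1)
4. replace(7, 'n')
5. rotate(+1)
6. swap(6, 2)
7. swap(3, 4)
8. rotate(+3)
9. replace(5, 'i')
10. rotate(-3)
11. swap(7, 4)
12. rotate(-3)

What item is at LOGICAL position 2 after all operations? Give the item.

After op 1 (rotate(-2)): offset=6, physical=[A,B,C,D,E,F,G,H], logical=[G,H,A,B,C,D,E,F]
After op 2 (replace(2, 'e')): offset=6, physical=[e,B,C,D,E,F,G,H], logical=[G,H,e,B,C,D,E,F]
After op 3 (rotate(+1)): offset=7, physical=[e,B,C,D,E,F,G,H], logical=[H,e,B,C,D,E,F,G]
After op 4 (replace(7, 'n')): offset=7, physical=[e,B,C,D,E,F,n,H], logical=[H,e,B,C,D,E,F,n]
After op 5 (rotate(+1)): offset=0, physical=[e,B,C,D,E,F,n,H], logical=[e,B,C,D,E,F,n,H]
After op 6 (swap(6, 2)): offset=0, physical=[e,B,n,D,E,F,C,H], logical=[e,B,n,D,E,F,C,H]
After op 7 (swap(3, 4)): offset=0, physical=[e,B,n,E,D,F,C,H], logical=[e,B,n,E,D,F,C,H]
After op 8 (rotate(+3)): offset=3, physical=[e,B,n,E,D,F,C,H], logical=[E,D,F,C,H,e,B,n]
After op 9 (replace(5, 'i')): offset=3, physical=[i,B,n,E,D,F,C,H], logical=[E,D,F,C,H,i,B,n]
After op 10 (rotate(-3)): offset=0, physical=[i,B,n,E,D,F,C,H], logical=[i,B,n,E,D,F,C,H]
After op 11 (swap(7, 4)): offset=0, physical=[i,B,n,E,H,F,C,D], logical=[i,B,n,E,H,F,C,D]
After op 12 (rotate(-3)): offset=5, physical=[i,B,n,E,H,F,C,D], logical=[F,C,D,i,B,n,E,H]

Answer: D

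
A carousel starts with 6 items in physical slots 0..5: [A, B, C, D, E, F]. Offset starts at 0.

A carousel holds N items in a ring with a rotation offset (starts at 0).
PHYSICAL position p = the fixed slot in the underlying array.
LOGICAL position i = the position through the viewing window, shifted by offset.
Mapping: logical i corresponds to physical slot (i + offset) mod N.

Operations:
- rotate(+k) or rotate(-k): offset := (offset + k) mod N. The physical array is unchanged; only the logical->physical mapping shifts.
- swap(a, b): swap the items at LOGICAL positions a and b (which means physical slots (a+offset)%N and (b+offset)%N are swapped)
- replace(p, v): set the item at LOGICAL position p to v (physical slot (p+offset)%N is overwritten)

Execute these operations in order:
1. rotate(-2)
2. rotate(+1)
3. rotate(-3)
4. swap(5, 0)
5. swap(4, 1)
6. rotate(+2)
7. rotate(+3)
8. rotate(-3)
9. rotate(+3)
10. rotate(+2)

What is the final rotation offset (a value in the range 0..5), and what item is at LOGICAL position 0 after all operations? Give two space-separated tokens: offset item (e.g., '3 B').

Answer: 3 A

Derivation:
After op 1 (rotate(-2)): offset=4, physical=[A,B,C,D,E,F], logical=[E,F,A,B,C,D]
After op 2 (rotate(+1)): offset=5, physical=[A,B,C,D,E,F], logical=[F,A,B,C,D,E]
After op 3 (rotate(-3)): offset=2, physical=[A,B,C,D,E,F], logical=[C,D,E,F,A,B]
After op 4 (swap(5, 0)): offset=2, physical=[A,C,B,D,E,F], logical=[B,D,E,F,A,C]
After op 5 (swap(4, 1)): offset=2, physical=[D,C,B,A,E,F], logical=[B,A,E,F,D,C]
After op 6 (rotate(+2)): offset=4, physical=[D,C,B,A,E,F], logical=[E,F,D,C,B,A]
After op 7 (rotate(+3)): offset=1, physical=[D,C,B,A,E,F], logical=[C,B,A,E,F,D]
After op 8 (rotate(-3)): offset=4, physical=[D,C,B,A,E,F], logical=[E,F,D,C,B,A]
After op 9 (rotate(+3)): offset=1, physical=[D,C,B,A,E,F], logical=[C,B,A,E,F,D]
After op 10 (rotate(+2)): offset=3, physical=[D,C,B,A,E,F], logical=[A,E,F,D,C,B]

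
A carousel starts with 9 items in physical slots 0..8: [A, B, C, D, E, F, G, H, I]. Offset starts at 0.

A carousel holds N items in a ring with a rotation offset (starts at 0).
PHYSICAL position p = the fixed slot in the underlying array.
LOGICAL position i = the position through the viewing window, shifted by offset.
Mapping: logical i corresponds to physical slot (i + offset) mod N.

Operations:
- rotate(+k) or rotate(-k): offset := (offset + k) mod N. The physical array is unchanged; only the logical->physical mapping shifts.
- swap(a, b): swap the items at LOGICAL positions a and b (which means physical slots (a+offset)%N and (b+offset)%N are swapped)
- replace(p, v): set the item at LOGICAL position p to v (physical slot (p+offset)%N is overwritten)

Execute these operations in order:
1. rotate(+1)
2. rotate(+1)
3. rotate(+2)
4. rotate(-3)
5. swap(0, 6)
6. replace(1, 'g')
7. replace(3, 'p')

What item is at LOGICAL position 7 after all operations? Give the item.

After op 1 (rotate(+1)): offset=1, physical=[A,B,C,D,E,F,G,H,I], logical=[B,C,D,E,F,G,H,I,A]
After op 2 (rotate(+1)): offset=2, physical=[A,B,C,D,E,F,G,H,I], logical=[C,D,E,F,G,H,I,A,B]
After op 3 (rotate(+2)): offset=4, physical=[A,B,C,D,E,F,G,H,I], logical=[E,F,G,H,I,A,B,C,D]
After op 4 (rotate(-3)): offset=1, physical=[A,B,C,D,E,F,G,H,I], logical=[B,C,D,E,F,G,H,I,A]
After op 5 (swap(0, 6)): offset=1, physical=[A,H,C,D,E,F,G,B,I], logical=[H,C,D,E,F,G,B,I,A]
After op 6 (replace(1, 'g')): offset=1, physical=[A,H,g,D,E,F,G,B,I], logical=[H,g,D,E,F,G,B,I,A]
After op 7 (replace(3, 'p')): offset=1, physical=[A,H,g,D,p,F,G,B,I], logical=[H,g,D,p,F,G,B,I,A]

Answer: I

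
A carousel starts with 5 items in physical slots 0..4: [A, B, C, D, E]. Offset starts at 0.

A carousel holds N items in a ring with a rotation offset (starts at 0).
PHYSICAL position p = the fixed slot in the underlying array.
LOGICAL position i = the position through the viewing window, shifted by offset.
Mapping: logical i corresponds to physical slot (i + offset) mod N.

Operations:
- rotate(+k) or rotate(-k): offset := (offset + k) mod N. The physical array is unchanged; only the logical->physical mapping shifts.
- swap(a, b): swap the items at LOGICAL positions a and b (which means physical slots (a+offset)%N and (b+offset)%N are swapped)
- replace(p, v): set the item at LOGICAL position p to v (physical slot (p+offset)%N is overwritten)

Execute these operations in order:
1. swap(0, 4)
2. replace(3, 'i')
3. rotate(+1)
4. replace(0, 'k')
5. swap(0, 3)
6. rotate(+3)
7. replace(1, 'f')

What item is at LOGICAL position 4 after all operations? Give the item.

Answer: i

Derivation:
After op 1 (swap(0, 4)): offset=0, physical=[E,B,C,D,A], logical=[E,B,C,D,A]
After op 2 (replace(3, 'i')): offset=0, physical=[E,B,C,i,A], logical=[E,B,C,i,A]
After op 3 (rotate(+1)): offset=1, physical=[E,B,C,i,A], logical=[B,C,i,A,E]
After op 4 (replace(0, 'k')): offset=1, physical=[E,k,C,i,A], logical=[k,C,i,A,E]
After op 5 (swap(0, 3)): offset=1, physical=[E,A,C,i,k], logical=[A,C,i,k,E]
After op 6 (rotate(+3)): offset=4, physical=[E,A,C,i,k], logical=[k,E,A,C,i]
After op 7 (replace(1, 'f')): offset=4, physical=[f,A,C,i,k], logical=[k,f,A,C,i]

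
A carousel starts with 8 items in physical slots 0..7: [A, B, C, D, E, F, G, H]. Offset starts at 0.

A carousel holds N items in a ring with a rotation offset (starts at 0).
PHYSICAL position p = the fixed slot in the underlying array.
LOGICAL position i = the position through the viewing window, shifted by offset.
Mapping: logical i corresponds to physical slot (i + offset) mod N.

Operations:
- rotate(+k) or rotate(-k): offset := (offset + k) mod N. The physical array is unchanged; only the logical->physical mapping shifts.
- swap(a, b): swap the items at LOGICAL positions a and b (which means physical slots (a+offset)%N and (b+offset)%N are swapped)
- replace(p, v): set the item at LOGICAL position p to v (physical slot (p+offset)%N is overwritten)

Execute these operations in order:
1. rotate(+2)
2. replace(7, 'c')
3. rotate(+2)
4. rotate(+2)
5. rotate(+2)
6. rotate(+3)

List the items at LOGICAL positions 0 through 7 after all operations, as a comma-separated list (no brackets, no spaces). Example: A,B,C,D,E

Answer: D,E,F,G,H,A,c,C

Derivation:
After op 1 (rotate(+2)): offset=2, physical=[A,B,C,D,E,F,G,H], logical=[C,D,E,F,G,H,A,B]
After op 2 (replace(7, 'c')): offset=2, physical=[A,c,C,D,E,F,G,H], logical=[C,D,E,F,G,H,A,c]
After op 3 (rotate(+2)): offset=4, physical=[A,c,C,D,E,F,G,H], logical=[E,F,G,H,A,c,C,D]
After op 4 (rotate(+2)): offset=6, physical=[A,c,C,D,E,F,G,H], logical=[G,H,A,c,C,D,E,F]
After op 5 (rotate(+2)): offset=0, physical=[A,c,C,D,E,F,G,H], logical=[A,c,C,D,E,F,G,H]
After op 6 (rotate(+3)): offset=3, physical=[A,c,C,D,E,F,G,H], logical=[D,E,F,G,H,A,c,C]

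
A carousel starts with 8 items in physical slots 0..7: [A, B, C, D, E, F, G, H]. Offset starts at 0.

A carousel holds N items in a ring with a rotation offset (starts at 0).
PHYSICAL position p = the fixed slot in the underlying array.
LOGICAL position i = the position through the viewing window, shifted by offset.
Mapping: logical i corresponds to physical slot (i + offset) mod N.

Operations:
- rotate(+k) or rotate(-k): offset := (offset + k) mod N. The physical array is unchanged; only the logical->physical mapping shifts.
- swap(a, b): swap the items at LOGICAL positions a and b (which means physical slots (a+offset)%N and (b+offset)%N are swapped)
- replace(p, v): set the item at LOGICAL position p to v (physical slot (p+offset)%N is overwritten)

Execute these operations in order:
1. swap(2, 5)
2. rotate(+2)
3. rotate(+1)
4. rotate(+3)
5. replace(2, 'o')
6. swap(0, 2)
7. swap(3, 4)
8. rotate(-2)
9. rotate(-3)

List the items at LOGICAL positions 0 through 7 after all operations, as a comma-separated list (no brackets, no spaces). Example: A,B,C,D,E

Answer: F,B,D,E,C,o,H,G

Derivation:
After op 1 (swap(2, 5)): offset=0, physical=[A,B,F,D,E,C,G,H], logical=[A,B,F,D,E,C,G,H]
After op 2 (rotate(+2)): offset=2, physical=[A,B,F,D,E,C,G,H], logical=[F,D,E,C,G,H,A,B]
After op 3 (rotate(+1)): offset=3, physical=[A,B,F,D,E,C,G,H], logical=[D,E,C,G,H,A,B,F]
After op 4 (rotate(+3)): offset=6, physical=[A,B,F,D,E,C,G,H], logical=[G,H,A,B,F,D,E,C]
After op 5 (replace(2, 'o')): offset=6, physical=[o,B,F,D,E,C,G,H], logical=[G,H,o,B,F,D,E,C]
After op 6 (swap(0, 2)): offset=6, physical=[G,B,F,D,E,C,o,H], logical=[o,H,G,B,F,D,E,C]
After op 7 (swap(3, 4)): offset=6, physical=[G,F,B,D,E,C,o,H], logical=[o,H,G,F,B,D,E,C]
After op 8 (rotate(-2)): offset=4, physical=[G,F,B,D,E,C,o,H], logical=[E,C,o,H,G,F,B,D]
After op 9 (rotate(-3)): offset=1, physical=[G,F,B,D,E,C,o,H], logical=[F,B,D,E,C,o,H,G]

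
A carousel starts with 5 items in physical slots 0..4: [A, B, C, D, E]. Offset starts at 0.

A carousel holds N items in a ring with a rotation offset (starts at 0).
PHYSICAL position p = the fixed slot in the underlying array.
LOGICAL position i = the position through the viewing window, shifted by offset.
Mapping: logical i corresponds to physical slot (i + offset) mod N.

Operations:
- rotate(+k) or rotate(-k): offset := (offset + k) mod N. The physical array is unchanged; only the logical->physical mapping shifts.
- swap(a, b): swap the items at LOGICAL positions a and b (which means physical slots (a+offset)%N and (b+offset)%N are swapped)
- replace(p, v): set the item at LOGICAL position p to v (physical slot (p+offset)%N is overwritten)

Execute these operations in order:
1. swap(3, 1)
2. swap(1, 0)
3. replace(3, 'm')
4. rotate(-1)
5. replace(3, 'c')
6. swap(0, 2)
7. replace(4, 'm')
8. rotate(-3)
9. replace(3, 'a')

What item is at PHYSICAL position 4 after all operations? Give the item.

After op 1 (swap(3, 1)): offset=0, physical=[A,D,C,B,E], logical=[A,D,C,B,E]
After op 2 (swap(1, 0)): offset=0, physical=[D,A,C,B,E], logical=[D,A,C,B,E]
After op 3 (replace(3, 'm')): offset=0, physical=[D,A,C,m,E], logical=[D,A,C,m,E]
After op 4 (rotate(-1)): offset=4, physical=[D,A,C,m,E], logical=[E,D,A,C,m]
After op 5 (replace(3, 'c')): offset=4, physical=[D,A,c,m,E], logical=[E,D,A,c,m]
After op 6 (swap(0, 2)): offset=4, physical=[D,E,c,m,A], logical=[A,D,E,c,m]
After op 7 (replace(4, 'm')): offset=4, physical=[D,E,c,m,A], logical=[A,D,E,c,m]
After op 8 (rotate(-3)): offset=1, physical=[D,E,c,m,A], logical=[E,c,m,A,D]
After op 9 (replace(3, 'a')): offset=1, physical=[D,E,c,m,a], logical=[E,c,m,a,D]

Answer: a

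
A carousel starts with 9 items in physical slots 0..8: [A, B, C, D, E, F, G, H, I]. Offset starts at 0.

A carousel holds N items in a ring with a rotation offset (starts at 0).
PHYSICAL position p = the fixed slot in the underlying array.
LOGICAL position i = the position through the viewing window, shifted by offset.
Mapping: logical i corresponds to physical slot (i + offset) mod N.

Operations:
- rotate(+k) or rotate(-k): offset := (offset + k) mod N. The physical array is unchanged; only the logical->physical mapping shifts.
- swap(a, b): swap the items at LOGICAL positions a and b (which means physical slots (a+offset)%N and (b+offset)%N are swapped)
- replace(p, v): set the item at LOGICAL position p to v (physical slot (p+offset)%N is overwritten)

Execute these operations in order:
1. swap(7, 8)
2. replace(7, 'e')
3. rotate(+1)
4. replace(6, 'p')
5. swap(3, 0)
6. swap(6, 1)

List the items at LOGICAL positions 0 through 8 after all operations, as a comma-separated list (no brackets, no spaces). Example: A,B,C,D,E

Answer: E,p,D,B,F,G,C,H,A

Derivation:
After op 1 (swap(7, 8)): offset=0, physical=[A,B,C,D,E,F,G,I,H], logical=[A,B,C,D,E,F,G,I,H]
After op 2 (replace(7, 'e')): offset=0, physical=[A,B,C,D,E,F,G,e,H], logical=[A,B,C,D,E,F,G,e,H]
After op 3 (rotate(+1)): offset=1, physical=[A,B,C,D,E,F,G,e,H], logical=[B,C,D,E,F,G,e,H,A]
After op 4 (replace(6, 'p')): offset=1, physical=[A,B,C,D,E,F,G,p,H], logical=[B,C,D,E,F,G,p,H,A]
After op 5 (swap(3, 0)): offset=1, physical=[A,E,C,D,B,F,G,p,H], logical=[E,C,D,B,F,G,p,H,A]
After op 6 (swap(6, 1)): offset=1, physical=[A,E,p,D,B,F,G,C,H], logical=[E,p,D,B,F,G,C,H,A]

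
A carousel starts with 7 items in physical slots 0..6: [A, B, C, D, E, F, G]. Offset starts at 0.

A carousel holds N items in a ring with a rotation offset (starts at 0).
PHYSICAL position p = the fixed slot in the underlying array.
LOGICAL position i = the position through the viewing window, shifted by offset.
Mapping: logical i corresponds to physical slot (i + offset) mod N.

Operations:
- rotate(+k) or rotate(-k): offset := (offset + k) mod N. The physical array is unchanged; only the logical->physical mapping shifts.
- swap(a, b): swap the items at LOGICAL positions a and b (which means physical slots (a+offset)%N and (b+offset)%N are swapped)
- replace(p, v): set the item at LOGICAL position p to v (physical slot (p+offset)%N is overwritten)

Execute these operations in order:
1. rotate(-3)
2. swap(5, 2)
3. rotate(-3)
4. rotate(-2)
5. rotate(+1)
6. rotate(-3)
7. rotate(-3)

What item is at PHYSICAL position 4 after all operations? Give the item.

After op 1 (rotate(-3)): offset=4, physical=[A,B,C,D,E,F,G], logical=[E,F,G,A,B,C,D]
After op 2 (swap(5, 2)): offset=4, physical=[A,B,G,D,E,F,C], logical=[E,F,C,A,B,G,D]
After op 3 (rotate(-3)): offset=1, physical=[A,B,G,D,E,F,C], logical=[B,G,D,E,F,C,A]
After op 4 (rotate(-2)): offset=6, physical=[A,B,G,D,E,F,C], logical=[C,A,B,G,D,E,F]
After op 5 (rotate(+1)): offset=0, physical=[A,B,G,D,E,F,C], logical=[A,B,G,D,E,F,C]
After op 6 (rotate(-3)): offset=4, physical=[A,B,G,D,E,F,C], logical=[E,F,C,A,B,G,D]
After op 7 (rotate(-3)): offset=1, physical=[A,B,G,D,E,F,C], logical=[B,G,D,E,F,C,A]

Answer: E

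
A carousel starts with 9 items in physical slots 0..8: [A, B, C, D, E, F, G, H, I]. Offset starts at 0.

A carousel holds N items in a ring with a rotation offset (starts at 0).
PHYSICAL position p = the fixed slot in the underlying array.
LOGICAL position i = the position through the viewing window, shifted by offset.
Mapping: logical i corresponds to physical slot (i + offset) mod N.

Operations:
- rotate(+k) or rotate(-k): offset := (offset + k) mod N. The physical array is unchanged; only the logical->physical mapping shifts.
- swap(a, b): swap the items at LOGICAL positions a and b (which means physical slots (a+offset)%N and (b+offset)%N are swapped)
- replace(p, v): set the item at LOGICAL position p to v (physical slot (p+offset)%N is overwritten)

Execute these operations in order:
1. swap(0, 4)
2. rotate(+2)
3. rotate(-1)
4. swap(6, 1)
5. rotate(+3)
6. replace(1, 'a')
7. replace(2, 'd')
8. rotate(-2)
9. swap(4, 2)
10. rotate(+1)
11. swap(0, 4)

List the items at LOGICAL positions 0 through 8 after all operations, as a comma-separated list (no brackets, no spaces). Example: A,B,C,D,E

After op 1 (swap(0, 4)): offset=0, physical=[E,B,C,D,A,F,G,H,I], logical=[E,B,C,D,A,F,G,H,I]
After op 2 (rotate(+2)): offset=2, physical=[E,B,C,D,A,F,G,H,I], logical=[C,D,A,F,G,H,I,E,B]
After op 3 (rotate(-1)): offset=1, physical=[E,B,C,D,A,F,G,H,I], logical=[B,C,D,A,F,G,H,I,E]
After op 4 (swap(6, 1)): offset=1, physical=[E,B,H,D,A,F,G,C,I], logical=[B,H,D,A,F,G,C,I,E]
After op 5 (rotate(+3)): offset=4, physical=[E,B,H,D,A,F,G,C,I], logical=[A,F,G,C,I,E,B,H,D]
After op 6 (replace(1, 'a')): offset=4, physical=[E,B,H,D,A,a,G,C,I], logical=[A,a,G,C,I,E,B,H,D]
After op 7 (replace(2, 'd')): offset=4, physical=[E,B,H,D,A,a,d,C,I], logical=[A,a,d,C,I,E,B,H,D]
After op 8 (rotate(-2)): offset=2, physical=[E,B,H,D,A,a,d,C,I], logical=[H,D,A,a,d,C,I,E,B]
After op 9 (swap(4, 2)): offset=2, physical=[E,B,H,D,d,a,A,C,I], logical=[H,D,d,a,A,C,I,E,B]
After op 10 (rotate(+1)): offset=3, physical=[E,B,H,D,d,a,A,C,I], logical=[D,d,a,A,C,I,E,B,H]
After op 11 (swap(0, 4)): offset=3, physical=[E,B,H,C,d,a,A,D,I], logical=[C,d,a,A,D,I,E,B,H]

Answer: C,d,a,A,D,I,E,B,H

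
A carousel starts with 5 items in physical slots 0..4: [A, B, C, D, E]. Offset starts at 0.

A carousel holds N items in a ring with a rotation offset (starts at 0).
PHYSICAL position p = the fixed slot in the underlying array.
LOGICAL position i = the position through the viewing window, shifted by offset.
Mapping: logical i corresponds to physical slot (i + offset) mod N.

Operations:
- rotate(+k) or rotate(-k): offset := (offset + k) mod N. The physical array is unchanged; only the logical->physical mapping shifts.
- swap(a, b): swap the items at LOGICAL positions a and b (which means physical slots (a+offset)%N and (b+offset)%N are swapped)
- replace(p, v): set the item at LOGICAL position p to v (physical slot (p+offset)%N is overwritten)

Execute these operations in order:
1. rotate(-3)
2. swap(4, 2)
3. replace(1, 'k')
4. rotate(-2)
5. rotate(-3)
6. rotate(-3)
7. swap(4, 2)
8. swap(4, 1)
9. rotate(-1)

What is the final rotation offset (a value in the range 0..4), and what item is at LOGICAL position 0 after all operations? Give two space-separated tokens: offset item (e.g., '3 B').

Answer: 3 A

Derivation:
After op 1 (rotate(-3)): offset=2, physical=[A,B,C,D,E], logical=[C,D,E,A,B]
After op 2 (swap(4, 2)): offset=2, physical=[A,E,C,D,B], logical=[C,D,B,A,E]
After op 3 (replace(1, 'k')): offset=2, physical=[A,E,C,k,B], logical=[C,k,B,A,E]
After op 4 (rotate(-2)): offset=0, physical=[A,E,C,k,B], logical=[A,E,C,k,B]
After op 5 (rotate(-3)): offset=2, physical=[A,E,C,k,B], logical=[C,k,B,A,E]
After op 6 (rotate(-3)): offset=4, physical=[A,E,C,k,B], logical=[B,A,E,C,k]
After op 7 (swap(4, 2)): offset=4, physical=[A,k,C,E,B], logical=[B,A,k,C,E]
After op 8 (swap(4, 1)): offset=4, physical=[E,k,C,A,B], logical=[B,E,k,C,A]
After op 9 (rotate(-1)): offset=3, physical=[E,k,C,A,B], logical=[A,B,E,k,C]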